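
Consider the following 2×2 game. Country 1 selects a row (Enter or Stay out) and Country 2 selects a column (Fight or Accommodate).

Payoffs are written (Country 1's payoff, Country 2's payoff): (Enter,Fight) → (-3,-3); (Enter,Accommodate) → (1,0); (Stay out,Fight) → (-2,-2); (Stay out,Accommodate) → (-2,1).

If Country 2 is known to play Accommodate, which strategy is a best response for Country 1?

Against Accommodate, Country 1 earns 1 from Enter and -2 from Stay out.
So Enter is the best response.

Enter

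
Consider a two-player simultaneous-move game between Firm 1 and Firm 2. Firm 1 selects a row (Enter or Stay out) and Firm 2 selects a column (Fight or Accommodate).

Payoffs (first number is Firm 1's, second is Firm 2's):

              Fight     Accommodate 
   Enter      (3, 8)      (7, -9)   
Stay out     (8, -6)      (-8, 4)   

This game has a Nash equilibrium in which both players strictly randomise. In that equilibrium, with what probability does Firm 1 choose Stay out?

17/27

Let x be the probability that Firm 1 plays Enter. In a completely mixed equilibrium, Firm 2 must be indifferent between Fight and Accommodate.
Firm 2's expected payoff from Fight is 8x − 6(1−x); from Accommodate it is −9x + 4(1−x).
Setting these equal: 14x − 6 = −13x + 4, so x = 10/27.
Therefore Firm 1 plays Stay out with probability 1 − 10/27 = 17/27.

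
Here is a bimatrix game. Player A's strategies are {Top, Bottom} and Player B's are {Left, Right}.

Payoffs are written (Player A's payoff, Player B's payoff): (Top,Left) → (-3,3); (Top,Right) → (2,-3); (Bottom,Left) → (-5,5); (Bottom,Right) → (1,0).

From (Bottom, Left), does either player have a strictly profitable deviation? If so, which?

Player A

Player A at (Bottom, Left) earns -5; deviating to Top yields -3 — a strict improvement.
Player B earns 5; deviating to Right yields 0 — not better.
Only Player A has a strictly profitable deviation.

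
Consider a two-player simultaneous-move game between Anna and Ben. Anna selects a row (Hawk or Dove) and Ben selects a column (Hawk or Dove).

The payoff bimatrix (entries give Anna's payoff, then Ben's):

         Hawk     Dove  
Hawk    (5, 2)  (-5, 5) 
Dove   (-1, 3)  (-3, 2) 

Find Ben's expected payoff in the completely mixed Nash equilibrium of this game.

11/4

First find p, the probability Anna plays Hawk, from Ben's indifference between Hawk and Dove: 2p + 3(1−p) = 5p + 2(1−p), giving p = 1/4.
Since Ben is indifferent in equilibrium, Ben's expected payoff equals the payoff from either column against (1/4, 3/4). Using Hawk: 2(1/4) + 3(3/4) = 11/4.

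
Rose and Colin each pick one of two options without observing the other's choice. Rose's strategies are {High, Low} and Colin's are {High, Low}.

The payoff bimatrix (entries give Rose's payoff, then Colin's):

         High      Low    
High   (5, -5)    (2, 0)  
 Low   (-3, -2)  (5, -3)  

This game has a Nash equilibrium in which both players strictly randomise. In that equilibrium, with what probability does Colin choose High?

Let q be the probability that Colin plays High. In a completely mixed equilibrium, Rose must be indifferent between High and Low.
Rose's expected payoff from High is 5q + 2(1−q); from Low it is −3q + 5(1−q).
Setting these equal: 3q + 2 = −8q + 5, so q = 3/11.

3/11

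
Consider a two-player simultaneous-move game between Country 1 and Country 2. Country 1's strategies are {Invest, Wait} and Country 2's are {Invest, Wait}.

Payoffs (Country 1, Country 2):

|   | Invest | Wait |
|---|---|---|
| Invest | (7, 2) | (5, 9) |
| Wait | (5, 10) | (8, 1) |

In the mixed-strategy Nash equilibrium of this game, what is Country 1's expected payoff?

31/5

First find y, the probability Country 2 plays Invest, from Country 1's indifference between Invest and Wait: 7y + 5(1−y) = 5y + 8(1−y), giving y = 3/5.
Since Country 1 is indifferent in equilibrium, Country 1's expected payoff equals the payoff from either row against (3/5, 2/5). Using Invest: 7(3/5) + 5(2/5) = 31/5.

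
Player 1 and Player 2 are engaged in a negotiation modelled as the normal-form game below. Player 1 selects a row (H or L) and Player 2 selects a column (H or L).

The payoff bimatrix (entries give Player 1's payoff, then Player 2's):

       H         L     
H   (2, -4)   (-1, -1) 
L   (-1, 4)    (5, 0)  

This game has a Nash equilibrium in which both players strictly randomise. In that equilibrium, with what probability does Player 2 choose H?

2/3

Let y be the probability that Player 2 plays H. In a completely mixed equilibrium, Player 1 must be indifferent between H and L.
Player 1's expected payoff from H is 2y − (1−y); from L it is −y + 5(1−y).
Setting these equal: 3y − 1 = −6y + 5, so y = 2/3.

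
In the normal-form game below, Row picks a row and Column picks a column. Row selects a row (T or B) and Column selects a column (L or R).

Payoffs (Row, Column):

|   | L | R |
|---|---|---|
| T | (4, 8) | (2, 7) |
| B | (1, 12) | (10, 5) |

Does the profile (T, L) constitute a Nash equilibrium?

At (T, L), Row earns 4; switching to B would give 1, so Row has no profitable deviation.
Column earns 8; switching to R would give 7, so Column has no profitable deviation.
Neither player can gain by a unilateral deviation, so this profile is a Nash equilibrium.

Yes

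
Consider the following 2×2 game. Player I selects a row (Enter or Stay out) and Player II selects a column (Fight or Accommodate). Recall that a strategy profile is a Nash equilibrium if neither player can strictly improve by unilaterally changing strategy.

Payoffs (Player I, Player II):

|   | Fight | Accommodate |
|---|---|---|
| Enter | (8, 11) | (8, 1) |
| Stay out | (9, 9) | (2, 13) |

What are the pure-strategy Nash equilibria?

(Enter, Fight): Player I prefers Stay out (9 > 8) — not an equilibrium.
(Enter, Accommodate): Player II prefers Fight (11 > 1) — not an equilibrium.
(Stay out, Fight): Player II prefers Accommodate (13 > 9) — not an equilibrium.
(Stay out, Accommodate): Player I prefers Enter (8 > 2) — not an equilibrium.

none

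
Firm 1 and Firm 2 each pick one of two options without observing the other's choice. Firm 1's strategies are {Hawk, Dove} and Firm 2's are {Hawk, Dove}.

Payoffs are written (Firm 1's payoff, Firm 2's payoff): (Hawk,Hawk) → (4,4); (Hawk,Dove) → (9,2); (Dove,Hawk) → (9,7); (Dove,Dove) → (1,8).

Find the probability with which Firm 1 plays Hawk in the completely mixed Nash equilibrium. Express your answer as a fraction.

Let p be the probability that Firm 1 plays Hawk. In a completely mixed equilibrium, Firm 2 must be indifferent between Hawk and Dove.
Firm 2's expected payoff from Hawk is 4p + 7(1−p); from Dove it is 2p + 8(1−p).
Setting these equal: −3p + 7 = −6p + 8, so p = 1/3.

1/3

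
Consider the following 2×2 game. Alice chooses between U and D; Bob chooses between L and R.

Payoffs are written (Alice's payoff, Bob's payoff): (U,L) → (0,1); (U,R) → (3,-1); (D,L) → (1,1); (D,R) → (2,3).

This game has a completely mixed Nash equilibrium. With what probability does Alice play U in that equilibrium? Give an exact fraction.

Let p be the probability that Alice plays U. In a completely mixed equilibrium, Bob must be indifferent between L and R.
Bob's expected payoff from L is p + (1−p); from R it is −p + 3(1−p).
Setting these equal: 1 = −4p + 3, so p = 1/2.

1/2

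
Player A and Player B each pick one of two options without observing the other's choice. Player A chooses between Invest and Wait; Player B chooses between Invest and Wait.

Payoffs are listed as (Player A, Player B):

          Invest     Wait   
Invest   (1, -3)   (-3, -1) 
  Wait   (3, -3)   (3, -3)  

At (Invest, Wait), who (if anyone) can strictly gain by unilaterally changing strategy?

Player A at (Invest, Wait) earns -3; deviating to Wait yields 3 — a strict improvement.
Player B earns -1; deviating to Invest yields -3 — not better.
Only Player A has a strictly profitable deviation.

Player A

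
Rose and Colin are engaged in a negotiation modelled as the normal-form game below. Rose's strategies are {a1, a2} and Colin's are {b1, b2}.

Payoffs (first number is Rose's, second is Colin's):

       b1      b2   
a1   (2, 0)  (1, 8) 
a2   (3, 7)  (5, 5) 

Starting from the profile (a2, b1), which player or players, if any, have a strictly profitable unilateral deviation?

Neither

Rose at (a2, b1) earns 3; deviating to a1 yields 2 — not better.
Colin earns 7; deviating to b2 yields 5 — not better.
Neither player can strictly improve; the profile is a Nash equilibrium.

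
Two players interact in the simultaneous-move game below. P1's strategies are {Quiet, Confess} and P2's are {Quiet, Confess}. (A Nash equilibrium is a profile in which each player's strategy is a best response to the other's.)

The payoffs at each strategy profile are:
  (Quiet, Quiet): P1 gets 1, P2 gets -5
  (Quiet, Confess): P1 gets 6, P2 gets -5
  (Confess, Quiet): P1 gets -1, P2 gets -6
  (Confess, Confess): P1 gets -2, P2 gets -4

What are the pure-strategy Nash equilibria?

(Quiet, Quiet) and (Quiet, Confess)

(Quiet, Quiet): P1 gets 1 ≥ -1 from Confess, and P2 gets -5 ≥ -5 from Confess — Nash equilibrium.
(Quiet, Confess): P1 gets 6 ≥ -2 from Confess, and P2 gets -5 ≥ -5 from Quiet — Nash equilibrium.
(Confess, Quiet): P1 prefers Quiet (1 > -1); P2 prefers Confess (-4 > -6) — not an equilibrium.
(Confess, Confess): P1 prefers Quiet (6 > -2) — not an equilibrium.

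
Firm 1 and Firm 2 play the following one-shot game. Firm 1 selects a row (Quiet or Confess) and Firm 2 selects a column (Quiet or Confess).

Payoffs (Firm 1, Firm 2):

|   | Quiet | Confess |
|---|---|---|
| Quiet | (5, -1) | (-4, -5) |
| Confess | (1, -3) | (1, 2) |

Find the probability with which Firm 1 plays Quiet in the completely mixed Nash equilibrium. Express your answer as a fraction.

5/9

Let x be the probability that Firm 1 plays Quiet. In a completely mixed equilibrium, Firm 2 must be indifferent between Quiet and Confess.
Firm 2's expected payoff from Quiet is −x − 3(1−x); from Confess it is −5x + 2(1−x).
Setting these equal: 2x − 3 = −7x + 2, so x = 5/9.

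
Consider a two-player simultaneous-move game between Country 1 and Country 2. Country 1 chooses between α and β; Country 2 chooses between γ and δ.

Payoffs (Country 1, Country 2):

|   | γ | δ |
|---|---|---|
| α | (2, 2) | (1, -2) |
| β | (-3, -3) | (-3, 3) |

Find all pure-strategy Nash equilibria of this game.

(α, γ): Country 1 gets 2 ≥ -3 from β, and Country 2 gets 2 ≥ -2 from δ — Nash equilibrium.
(α, δ): Country 2 prefers γ (2 > -2) — not an equilibrium.
(β, γ): Country 1 prefers α (2 > -3); Country 2 prefers δ (3 > -3) — not an equilibrium.
(β, δ): Country 1 prefers α (1 > -3) — not an equilibrium.

(α, γ)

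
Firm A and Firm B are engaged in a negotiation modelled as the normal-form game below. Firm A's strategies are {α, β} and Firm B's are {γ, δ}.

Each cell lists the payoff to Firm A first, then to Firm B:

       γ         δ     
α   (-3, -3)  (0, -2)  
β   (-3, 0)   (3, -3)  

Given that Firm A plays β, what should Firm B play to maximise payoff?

γ

Against β, Firm B earns 0 from γ and -3 from δ.
So γ is the best response.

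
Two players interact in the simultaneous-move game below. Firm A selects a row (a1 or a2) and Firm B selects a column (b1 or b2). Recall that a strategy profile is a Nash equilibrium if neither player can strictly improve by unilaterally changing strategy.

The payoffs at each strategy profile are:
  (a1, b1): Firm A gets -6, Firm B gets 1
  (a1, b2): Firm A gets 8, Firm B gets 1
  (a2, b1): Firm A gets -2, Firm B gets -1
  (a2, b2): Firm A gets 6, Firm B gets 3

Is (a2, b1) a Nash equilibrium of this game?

No

At (a2, b1), Firm A earns -2; switching to a1 would give -6, so Firm A has no profitable deviation.
Firm B earns -1; switching to b2 would give 3, so Firm B would deviate.
Since at least one player can profitably deviate, this is not a Nash equilibrium.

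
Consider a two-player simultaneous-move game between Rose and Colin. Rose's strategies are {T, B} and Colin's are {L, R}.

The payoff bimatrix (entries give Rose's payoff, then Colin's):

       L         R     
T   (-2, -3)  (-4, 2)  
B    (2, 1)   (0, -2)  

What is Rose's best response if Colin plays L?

B

Against L, Rose earns -2 from T and 2 from B.
So B is the best response.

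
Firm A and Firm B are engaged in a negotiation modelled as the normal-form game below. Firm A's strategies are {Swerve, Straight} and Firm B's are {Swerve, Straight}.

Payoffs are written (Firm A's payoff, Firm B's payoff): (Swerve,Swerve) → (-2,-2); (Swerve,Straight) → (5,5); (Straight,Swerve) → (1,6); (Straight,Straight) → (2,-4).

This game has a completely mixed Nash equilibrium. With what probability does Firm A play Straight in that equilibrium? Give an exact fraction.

7/17

Let p be the probability that Firm A plays Swerve. In a completely mixed equilibrium, Firm B must be indifferent between Swerve and Straight.
Firm B's expected payoff from Swerve is −2p + 6(1−p); from Straight it is 5p − 4(1−p).
Setting these equal: −8p + 6 = 9p − 4, so p = 10/17.
Therefore Firm A plays Straight with probability 1 − 10/17 = 7/17.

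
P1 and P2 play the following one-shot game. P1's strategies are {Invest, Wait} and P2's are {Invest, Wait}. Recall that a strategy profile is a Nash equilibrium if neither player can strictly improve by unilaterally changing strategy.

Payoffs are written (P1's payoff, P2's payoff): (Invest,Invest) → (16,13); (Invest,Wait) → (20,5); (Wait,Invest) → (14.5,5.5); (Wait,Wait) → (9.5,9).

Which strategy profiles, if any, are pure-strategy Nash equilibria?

(Invest, Invest)

(Invest, Invest): P1 gets 16 ≥ 14.5 from Wait, and P2 gets 13 ≥ 5 from Wait — Nash equilibrium.
(Invest, Wait): P2 prefers Invest (13 > 5) — not an equilibrium.
(Wait, Invest): P1 prefers Invest (16 > 14.5); P2 prefers Wait (9 > 5.5) — not an equilibrium.
(Wait, Wait): P1 prefers Invest (20 > 9.5) — not an equilibrium.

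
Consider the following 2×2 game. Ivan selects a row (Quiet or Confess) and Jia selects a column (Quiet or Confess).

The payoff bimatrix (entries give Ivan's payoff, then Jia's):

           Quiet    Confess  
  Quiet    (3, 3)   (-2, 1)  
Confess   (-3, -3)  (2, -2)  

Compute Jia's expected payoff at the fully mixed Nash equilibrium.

First find p, the probability Ivan plays Quiet, from Jia's indifference between Quiet and Confess: 3p − 3(1−p) = p − 2(1−p), giving p = 1/3.
Since Jia is indifferent in equilibrium, Jia's expected payoff equals the payoff from either column against (1/3, 2/3). Using Quiet: 3(1/3) − 3(2/3) = -1.

-1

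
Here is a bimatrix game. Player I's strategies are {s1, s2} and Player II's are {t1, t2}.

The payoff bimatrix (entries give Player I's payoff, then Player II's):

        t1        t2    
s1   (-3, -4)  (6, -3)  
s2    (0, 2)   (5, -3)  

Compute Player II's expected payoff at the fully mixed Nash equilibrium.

-3

First find x, the probability Player I plays s1, from Player II's indifference between t1 and t2: −4x + 2(1−x) = −3x − 3(1−x), giving x = 5/6.
Since Player II is indifferent in equilibrium, Player II's expected payoff equals the payoff from either column against (5/6, 1/6). Using t1: −4(5/6) + 2(1/6) = -3.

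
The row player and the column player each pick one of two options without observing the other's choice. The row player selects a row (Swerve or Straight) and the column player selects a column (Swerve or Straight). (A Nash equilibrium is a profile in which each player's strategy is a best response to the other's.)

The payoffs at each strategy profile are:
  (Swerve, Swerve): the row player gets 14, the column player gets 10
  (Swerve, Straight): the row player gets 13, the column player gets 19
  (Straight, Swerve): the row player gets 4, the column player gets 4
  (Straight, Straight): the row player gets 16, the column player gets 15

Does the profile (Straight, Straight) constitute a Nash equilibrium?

At (Straight, Straight), the row player earns 16; switching to Swerve would give 13, so the row player has no profitable deviation.
The column player earns 15; switching to Swerve would give 4, so the column player has no profitable deviation.
Neither player can gain by a unilateral deviation, so this profile is a Nash equilibrium.

Yes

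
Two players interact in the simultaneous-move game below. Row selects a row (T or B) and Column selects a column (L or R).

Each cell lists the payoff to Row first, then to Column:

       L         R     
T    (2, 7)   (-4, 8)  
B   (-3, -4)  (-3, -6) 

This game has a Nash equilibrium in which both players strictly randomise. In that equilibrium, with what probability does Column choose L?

Let c be the probability that Column plays L. In a completely mixed equilibrium, Row must be indifferent between T and B.
Row's expected payoff from T is 2c − 4(1−c); from B it is −3c − 3(1−c).
Setting these equal: 6c − 4 = -3, so c = 1/6.

1/6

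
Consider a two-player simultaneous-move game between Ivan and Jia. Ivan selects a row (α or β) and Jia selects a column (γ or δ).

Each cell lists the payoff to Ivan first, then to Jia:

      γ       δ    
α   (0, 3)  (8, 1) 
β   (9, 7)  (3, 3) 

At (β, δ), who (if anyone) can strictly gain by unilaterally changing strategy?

Both

Ivan at (β, δ) earns 3; deviating to α yields 8 — a strict improvement.
Jia earns 3; deviating to γ yields 7 — a strict improvement.
Both Ivan and Jia have strictly profitable deviations.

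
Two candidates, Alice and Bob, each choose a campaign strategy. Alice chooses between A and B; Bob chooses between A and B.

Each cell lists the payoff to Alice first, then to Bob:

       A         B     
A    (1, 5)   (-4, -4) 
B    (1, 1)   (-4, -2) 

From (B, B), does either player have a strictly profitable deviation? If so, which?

Alice at (B, B) earns -4; deviating to A yields -4 — not better.
Bob earns -2; deviating to A yields 1 — a strict improvement.
Only Bob has a strictly profitable deviation.

Bob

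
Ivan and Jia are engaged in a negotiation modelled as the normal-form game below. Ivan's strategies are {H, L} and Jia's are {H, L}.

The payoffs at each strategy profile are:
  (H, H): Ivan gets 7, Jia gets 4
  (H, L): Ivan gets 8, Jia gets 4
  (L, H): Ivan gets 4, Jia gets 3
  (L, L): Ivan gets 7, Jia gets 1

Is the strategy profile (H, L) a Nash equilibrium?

Yes

At (H, L), Ivan earns 8; switching to L would give 7, so Ivan has no profitable deviation.
Jia earns 4; switching to H would give 4, so Jia has no profitable deviation.
Neither player can gain by a unilateral deviation, so this profile is a Nash equilibrium.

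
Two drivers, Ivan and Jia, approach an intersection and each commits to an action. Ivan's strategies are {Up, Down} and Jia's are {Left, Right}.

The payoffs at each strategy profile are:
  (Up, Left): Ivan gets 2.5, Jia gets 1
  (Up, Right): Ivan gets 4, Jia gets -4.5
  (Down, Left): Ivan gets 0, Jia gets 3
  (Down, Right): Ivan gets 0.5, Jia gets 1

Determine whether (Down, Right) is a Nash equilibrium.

No

At (Down, Right), Ivan earns 0.5; switching to Up would give 4, so Ivan would deviate.
Jia earns 1; switching to Left would give 3, so Jia would deviate.
Since at least one player can profitably deviate, this is not a Nash equilibrium.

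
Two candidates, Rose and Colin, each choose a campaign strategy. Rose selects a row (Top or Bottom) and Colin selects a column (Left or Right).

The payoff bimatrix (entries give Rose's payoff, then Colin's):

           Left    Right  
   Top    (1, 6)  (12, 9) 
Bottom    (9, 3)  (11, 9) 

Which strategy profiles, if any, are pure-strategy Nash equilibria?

(Top, Right)

(Top, Left): Rose prefers Bottom (9 > 1); Colin prefers Right (9 > 6) — not an equilibrium.
(Top, Right): Rose gets 12 ≥ 11 from Bottom, and Colin gets 9 ≥ 6 from Left — Nash equilibrium.
(Bottom, Left): Colin prefers Right (9 > 3) — not an equilibrium.
(Bottom, Right): Rose prefers Top (12 > 11) — not an equilibrium.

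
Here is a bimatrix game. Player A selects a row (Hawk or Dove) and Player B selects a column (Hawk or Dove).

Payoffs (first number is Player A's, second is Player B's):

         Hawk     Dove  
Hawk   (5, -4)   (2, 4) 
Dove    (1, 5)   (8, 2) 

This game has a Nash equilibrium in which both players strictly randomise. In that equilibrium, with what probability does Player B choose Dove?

2/5

Let y be the probability that Player B plays Hawk. In a completely mixed equilibrium, Player A must be indifferent between Hawk and Dove.
Player A's expected payoff from Hawk is 5y + 2(1−y); from Dove it is y + 8(1−y).
Setting these equal: 3y + 2 = −7y + 8, so y = 3/5.
Therefore Player B plays Dove with probability 1 − 3/5 = 2/5.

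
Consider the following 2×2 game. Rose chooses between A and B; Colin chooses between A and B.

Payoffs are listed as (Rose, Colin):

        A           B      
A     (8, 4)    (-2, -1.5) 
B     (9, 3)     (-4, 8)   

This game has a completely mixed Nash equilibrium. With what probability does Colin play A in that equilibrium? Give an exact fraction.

Let q be the probability that Colin plays A. In a completely mixed equilibrium, Rose must be indifferent between A and B.
Rose's expected payoff from A is 8q − 2(1−q); from B it is 9q − 4(1−q).
Setting these equal: 10q − 2 = 13q − 4, so q = 2/3.

2/3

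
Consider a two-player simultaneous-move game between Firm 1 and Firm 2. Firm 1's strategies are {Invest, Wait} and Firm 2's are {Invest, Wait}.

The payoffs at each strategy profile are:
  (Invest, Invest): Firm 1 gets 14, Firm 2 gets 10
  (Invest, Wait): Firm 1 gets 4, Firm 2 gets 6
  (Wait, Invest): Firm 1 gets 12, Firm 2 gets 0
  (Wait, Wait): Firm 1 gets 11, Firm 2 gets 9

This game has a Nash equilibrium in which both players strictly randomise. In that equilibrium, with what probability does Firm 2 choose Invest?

Let q be the probability that Firm 2 plays Invest. In a completely mixed equilibrium, Firm 1 must be indifferent between Invest and Wait.
Firm 1's expected payoff from Invest is 14q + 4(1−q); from Wait it is 12q + 11(1−q).
Setting these equal: 10q + 4 = q + 11, so q = 7/9.

7/9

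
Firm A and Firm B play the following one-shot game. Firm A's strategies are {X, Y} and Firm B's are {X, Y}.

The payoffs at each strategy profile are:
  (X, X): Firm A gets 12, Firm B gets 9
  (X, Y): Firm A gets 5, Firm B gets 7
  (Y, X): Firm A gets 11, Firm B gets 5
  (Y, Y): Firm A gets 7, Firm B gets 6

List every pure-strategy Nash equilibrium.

(X, X): Firm A gets 12 ≥ 11 from Y, and Firm B gets 9 ≥ 7 from Y — Nash equilibrium.
(X, Y): Firm A prefers Y (7 > 5); Firm B prefers X (9 > 7) — not an equilibrium.
(Y, X): Firm A prefers X (12 > 11); Firm B prefers Y (6 > 5) — not an equilibrium.
(Y, Y): Firm A gets 7 ≥ 5 from X, and Firm B gets 6 ≥ 5 from X — Nash equilibrium.

(X, X) and (Y, Y)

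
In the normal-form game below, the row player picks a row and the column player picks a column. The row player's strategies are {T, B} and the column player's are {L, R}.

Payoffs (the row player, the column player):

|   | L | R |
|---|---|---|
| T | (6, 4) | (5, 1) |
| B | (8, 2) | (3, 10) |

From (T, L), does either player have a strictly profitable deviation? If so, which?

The row player at (T, L) earns 6; deviating to B yields 8 — a strict improvement.
The column player earns 4; deviating to R yields 1 — not better.
Only the row player has a strictly profitable deviation.

The row player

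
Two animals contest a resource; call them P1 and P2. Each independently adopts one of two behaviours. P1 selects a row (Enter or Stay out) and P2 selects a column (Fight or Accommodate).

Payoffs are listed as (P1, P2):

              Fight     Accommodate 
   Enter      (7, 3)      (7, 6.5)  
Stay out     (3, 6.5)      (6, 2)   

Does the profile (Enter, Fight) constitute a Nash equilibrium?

At (Enter, Fight), P1 earns 7; switching to Stay out would give 3, so P1 has no profitable deviation.
P2 earns 3; switching to Accommodate would give 6.5, so P2 would deviate.
Since at least one player can profitably deviate, this is not a Nash equilibrium.

No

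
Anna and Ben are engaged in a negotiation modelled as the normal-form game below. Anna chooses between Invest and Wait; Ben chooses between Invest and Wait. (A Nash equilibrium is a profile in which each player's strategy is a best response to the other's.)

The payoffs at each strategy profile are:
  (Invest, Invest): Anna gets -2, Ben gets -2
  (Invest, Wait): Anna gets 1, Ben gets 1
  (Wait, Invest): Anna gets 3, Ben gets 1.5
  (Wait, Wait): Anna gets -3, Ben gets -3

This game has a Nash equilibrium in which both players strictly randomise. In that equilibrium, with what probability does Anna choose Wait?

Let p be the probability that Anna plays Invest. In a completely mixed equilibrium, Ben must be indifferent between Invest and Wait.
Ben's expected payoff from Invest is −2p + 1.5(1−p); from Wait it is p − 3(1−p).
Setting these equal: −3.5p + 1.5 = 4p − 3, so p = 3/5.
Therefore Anna plays Wait with probability 1 − 3/5 = 2/5.

2/5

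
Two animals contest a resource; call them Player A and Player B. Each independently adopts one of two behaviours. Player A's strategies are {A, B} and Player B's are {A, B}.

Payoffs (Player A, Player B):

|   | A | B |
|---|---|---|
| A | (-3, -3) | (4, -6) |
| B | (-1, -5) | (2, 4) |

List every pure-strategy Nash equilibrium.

none

(A, A): Player A prefers B (-1 > -3) — not an equilibrium.
(A, B): Player B prefers A (-3 > -6) — not an equilibrium.
(B, A): Player B prefers B (4 > -5) — not an equilibrium.
(B, B): Player A prefers A (4 > 2) — not an equilibrium.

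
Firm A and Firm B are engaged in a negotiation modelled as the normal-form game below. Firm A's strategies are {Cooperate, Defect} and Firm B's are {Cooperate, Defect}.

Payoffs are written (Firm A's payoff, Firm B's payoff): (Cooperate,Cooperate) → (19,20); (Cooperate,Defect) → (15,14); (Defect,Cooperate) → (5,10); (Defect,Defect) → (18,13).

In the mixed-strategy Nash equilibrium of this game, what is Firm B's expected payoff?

40/3

First find p, the probability Firm A plays Cooperate, from Firm B's indifference between Cooperate and Defect: 20p + 10(1−p) = 14p + 13(1−p), giving p = 1/3.
Since Firm B is indifferent in equilibrium, Firm B's expected payoff equals the payoff from either column against (1/3, 2/3). Using Cooperate: 20(1/3) + 10(2/3) = 40/3.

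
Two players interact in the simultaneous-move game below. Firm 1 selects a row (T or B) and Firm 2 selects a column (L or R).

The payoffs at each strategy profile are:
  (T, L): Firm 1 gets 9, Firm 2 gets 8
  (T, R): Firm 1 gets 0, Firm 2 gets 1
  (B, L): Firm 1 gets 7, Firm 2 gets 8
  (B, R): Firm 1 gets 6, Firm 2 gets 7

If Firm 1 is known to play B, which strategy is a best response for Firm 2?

L

Against B, Firm 2 earns 8 from L and 7 from R.
So L is the best response.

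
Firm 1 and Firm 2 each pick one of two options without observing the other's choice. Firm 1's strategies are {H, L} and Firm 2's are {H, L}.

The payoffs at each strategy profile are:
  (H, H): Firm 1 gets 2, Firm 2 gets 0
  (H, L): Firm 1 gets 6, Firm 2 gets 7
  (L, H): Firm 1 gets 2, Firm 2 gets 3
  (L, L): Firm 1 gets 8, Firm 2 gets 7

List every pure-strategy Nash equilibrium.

(H, H): Firm 2 prefers L (7 > 0) — not an equilibrium.
(H, L): Firm 1 prefers L (8 > 6) — not an equilibrium.
(L, H): Firm 2 prefers L (7 > 3) — not an equilibrium.
(L, L): Firm 1 gets 8 ≥ 6 from H, and Firm 2 gets 7 ≥ 3 from H — Nash equilibrium.

(L, L)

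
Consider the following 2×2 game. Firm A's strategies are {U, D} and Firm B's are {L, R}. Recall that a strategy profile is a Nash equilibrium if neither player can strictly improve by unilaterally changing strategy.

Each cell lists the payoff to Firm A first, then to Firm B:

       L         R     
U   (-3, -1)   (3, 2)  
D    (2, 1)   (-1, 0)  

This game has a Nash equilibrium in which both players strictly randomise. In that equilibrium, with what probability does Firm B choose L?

Let y be the probability that Firm B plays L. In a completely mixed equilibrium, Firm A must be indifferent between U and D.
Firm A's expected payoff from U is −3y + 3(1−y); from D it is 2y − (1−y).
Setting these equal: −6y + 3 = 3y − 1, so y = 4/9.

4/9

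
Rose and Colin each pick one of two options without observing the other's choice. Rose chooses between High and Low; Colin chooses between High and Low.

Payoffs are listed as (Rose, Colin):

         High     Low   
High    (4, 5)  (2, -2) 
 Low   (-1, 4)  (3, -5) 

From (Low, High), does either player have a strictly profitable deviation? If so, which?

Rose at (Low, High) earns -1; deviating to High yields 4 — a strict improvement.
Colin earns 4; deviating to Low yields -5 — not better.
Only Rose has a strictly profitable deviation.

Rose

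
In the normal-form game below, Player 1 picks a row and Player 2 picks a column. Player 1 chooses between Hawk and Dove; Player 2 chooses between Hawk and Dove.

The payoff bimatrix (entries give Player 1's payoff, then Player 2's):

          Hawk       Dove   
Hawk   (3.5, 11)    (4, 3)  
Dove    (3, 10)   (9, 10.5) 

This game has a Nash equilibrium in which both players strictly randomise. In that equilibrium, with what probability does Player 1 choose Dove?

Let x be the probability that Player 1 plays Hawk. In a completely mixed equilibrium, Player 2 must be indifferent between Hawk and Dove.
Player 2's expected payoff from Hawk is 11x + 10(1−x); from Dove it is 3x + 10.5(1−x).
Setting these equal: x + 10 = −7.5x + 10.5, so x = 1/17.
Therefore Player 1 plays Dove with probability 1 − 1/17 = 16/17.

16/17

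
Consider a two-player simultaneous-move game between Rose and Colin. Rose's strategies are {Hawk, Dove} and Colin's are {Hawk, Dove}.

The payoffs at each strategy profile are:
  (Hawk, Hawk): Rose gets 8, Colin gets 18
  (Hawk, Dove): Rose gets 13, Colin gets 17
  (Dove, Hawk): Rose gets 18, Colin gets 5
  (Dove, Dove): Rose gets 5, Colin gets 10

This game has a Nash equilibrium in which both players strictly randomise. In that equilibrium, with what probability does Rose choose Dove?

Let p be the probability that Rose plays Hawk. In a completely mixed equilibrium, Colin must be indifferent between Hawk and Dove.
Colin's expected payoff from Hawk is 18p + 5(1−p); from Dove it is 17p + 10(1−p).
Setting these equal: 13p + 5 = 7p + 10, so p = 5/6.
Therefore Rose plays Dove with probability 1 − 5/6 = 1/6.

1/6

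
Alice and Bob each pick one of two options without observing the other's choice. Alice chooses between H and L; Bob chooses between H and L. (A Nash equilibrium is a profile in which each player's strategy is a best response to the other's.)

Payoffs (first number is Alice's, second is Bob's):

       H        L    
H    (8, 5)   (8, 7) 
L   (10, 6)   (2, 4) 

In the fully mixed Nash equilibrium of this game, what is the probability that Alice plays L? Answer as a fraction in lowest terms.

1/2

Let p be the probability that Alice plays H. In a completely mixed equilibrium, Bob must be indifferent between H and L.
Bob's expected payoff from H is 5p + 6(1−p); from L it is 7p + 4(1−p).
Setting these equal: −p + 6 = 3p + 4, so p = 1/2.
Therefore Alice plays L with probability 1 − 1/2 = 1/2.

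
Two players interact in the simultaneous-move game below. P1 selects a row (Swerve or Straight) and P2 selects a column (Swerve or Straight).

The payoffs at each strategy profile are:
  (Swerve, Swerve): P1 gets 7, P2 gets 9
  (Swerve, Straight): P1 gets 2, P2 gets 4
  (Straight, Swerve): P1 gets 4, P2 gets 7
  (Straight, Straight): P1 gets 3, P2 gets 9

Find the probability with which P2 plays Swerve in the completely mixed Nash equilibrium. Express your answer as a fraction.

Let c be the probability that P2 plays Swerve. In a completely mixed equilibrium, P1 must be indifferent between Swerve and Straight.
P1's expected payoff from Swerve is 7c + 2(1−c); from Straight it is 4c + 3(1−c).
Setting these equal: 5c + 2 = c + 3, so c = 1/4.

1/4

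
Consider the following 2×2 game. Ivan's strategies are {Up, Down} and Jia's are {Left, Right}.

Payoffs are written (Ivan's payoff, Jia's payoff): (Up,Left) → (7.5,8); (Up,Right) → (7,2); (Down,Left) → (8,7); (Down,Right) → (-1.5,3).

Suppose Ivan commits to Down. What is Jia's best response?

Left

Against Down, Jia earns 7 from Left and 3 from Right.
So Left is the best response.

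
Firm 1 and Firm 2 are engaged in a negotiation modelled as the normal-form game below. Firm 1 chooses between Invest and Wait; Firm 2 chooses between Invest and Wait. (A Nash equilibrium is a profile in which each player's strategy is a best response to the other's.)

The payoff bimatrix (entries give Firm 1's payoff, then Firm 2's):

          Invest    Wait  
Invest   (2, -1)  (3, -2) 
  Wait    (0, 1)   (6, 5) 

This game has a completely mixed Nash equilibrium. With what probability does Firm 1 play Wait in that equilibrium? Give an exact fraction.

Let x be the probability that Firm 1 plays Invest. In a completely mixed equilibrium, Firm 2 must be indifferent between Invest and Wait.
Firm 2's expected payoff from Invest is −x + (1−x); from Wait it is −2x + 5(1−x).
Setting these equal: −2x + 1 = −7x + 5, so x = 4/5.
Therefore Firm 1 plays Wait with probability 1 − 4/5 = 1/5.

1/5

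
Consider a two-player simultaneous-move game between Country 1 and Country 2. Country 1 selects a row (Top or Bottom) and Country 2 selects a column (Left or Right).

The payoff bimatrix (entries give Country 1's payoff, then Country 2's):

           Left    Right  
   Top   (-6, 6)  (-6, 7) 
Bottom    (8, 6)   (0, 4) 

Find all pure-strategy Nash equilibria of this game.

(Top, Left): Country 1 prefers Bottom (8 > -6); Country 2 prefers Right (7 > 6) — not an equilibrium.
(Top, Right): Country 1 prefers Bottom (0 > -6) — not an equilibrium.
(Bottom, Left): Country 1 gets 8 ≥ -6 from Top, and Country 2 gets 6 ≥ 4 from Right — Nash equilibrium.
(Bottom, Right): Country 2 prefers Left (6 > 4) — not an equilibrium.

(Bottom, Left)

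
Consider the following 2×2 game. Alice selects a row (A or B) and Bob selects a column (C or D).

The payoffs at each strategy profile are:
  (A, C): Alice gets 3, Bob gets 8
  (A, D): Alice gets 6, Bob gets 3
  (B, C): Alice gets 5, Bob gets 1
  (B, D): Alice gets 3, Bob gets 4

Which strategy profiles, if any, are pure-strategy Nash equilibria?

(A, C): Alice prefers B (5 > 3) — not an equilibrium.
(A, D): Bob prefers C (8 > 3) — not an equilibrium.
(B, C): Bob prefers D (4 > 1) — not an equilibrium.
(B, D): Alice prefers A (6 > 3) — not an equilibrium.

none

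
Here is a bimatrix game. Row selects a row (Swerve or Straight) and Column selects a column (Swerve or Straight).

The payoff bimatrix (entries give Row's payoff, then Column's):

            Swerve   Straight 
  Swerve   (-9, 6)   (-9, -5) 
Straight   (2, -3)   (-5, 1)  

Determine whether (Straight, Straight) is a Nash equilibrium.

Yes

At (Straight, Straight), Row earns -5; switching to Swerve would give -9, so Row has no profitable deviation.
Column earns 1; switching to Swerve would give -3, so Column has no profitable deviation.
Neither player can gain by a unilateral deviation, so this profile is a Nash equilibrium.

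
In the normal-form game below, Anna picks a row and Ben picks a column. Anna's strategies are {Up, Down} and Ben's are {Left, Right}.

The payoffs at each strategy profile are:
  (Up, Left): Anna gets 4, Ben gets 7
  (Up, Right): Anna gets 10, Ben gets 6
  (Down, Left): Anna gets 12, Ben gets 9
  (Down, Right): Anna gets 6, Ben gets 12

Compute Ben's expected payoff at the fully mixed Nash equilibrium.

First find p, the probability Anna plays Up, from Ben's indifference between Left and Right: 7p + 9(1−p) = 6p + 12(1−p), giving p = 3/4.
Since Ben is indifferent in equilibrium, Ben's expected payoff equals the payoff from either column against (3/4, 1/4). Using Left: 7(3/4) + 9(1/4) = 15/2.

15/2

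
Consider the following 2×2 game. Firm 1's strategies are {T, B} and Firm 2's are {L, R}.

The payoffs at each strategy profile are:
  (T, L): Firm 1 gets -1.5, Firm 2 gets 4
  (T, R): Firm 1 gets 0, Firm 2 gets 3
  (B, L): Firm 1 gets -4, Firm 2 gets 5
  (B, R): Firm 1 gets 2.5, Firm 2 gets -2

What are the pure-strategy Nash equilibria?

(T, L): Firm 1 gets -1.5 ≥ -4 from B, and Firm 2 gets 4 ≥ 3 from R — Nash equilibrium.
(T, R): Firm 1 prefers B (2.5 > 0); Firm 2 prefers L (4 > 3) — not an equilibrium.
(B, L): Firm 1 prefers T (-1.5 > -4) — not an equilibrium.
(B, R): Firm 2 prefers L (5 > -2) — not an equilibrium.

(T, L)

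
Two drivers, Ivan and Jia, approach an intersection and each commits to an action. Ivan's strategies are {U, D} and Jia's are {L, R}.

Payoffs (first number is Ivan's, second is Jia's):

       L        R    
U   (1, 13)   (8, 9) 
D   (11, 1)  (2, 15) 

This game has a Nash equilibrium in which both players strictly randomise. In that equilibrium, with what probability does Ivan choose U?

7/9

Let x be the probability that Ivan plays U. In a completely mixed equilibrium, Jia must be indifferent between L and R.
Jia's expected payoff from L is 13x + (1−x); from R it is 9x + 15(1−x).
Setting these equal: 12x + 1 = −6x + 15, so x = 7/9.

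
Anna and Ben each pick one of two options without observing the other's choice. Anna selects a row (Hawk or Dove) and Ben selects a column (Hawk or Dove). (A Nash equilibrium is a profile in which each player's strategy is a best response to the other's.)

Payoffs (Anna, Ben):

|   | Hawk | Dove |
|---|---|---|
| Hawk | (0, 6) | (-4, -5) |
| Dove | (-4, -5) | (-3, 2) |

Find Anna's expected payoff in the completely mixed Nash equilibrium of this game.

First find q, the probability Ben plays Hawk, from Anna's indifference between Hawk and Dove: −4(1−q) = −4q − 3(1−q), giving q = 1/5.
Since Anna is indifferent in equilibrium, Anna's expected payoff equals the payoff from either row against (1/5, 4/5). Using Hawk: −4(4/5) = -16/5.

-16/5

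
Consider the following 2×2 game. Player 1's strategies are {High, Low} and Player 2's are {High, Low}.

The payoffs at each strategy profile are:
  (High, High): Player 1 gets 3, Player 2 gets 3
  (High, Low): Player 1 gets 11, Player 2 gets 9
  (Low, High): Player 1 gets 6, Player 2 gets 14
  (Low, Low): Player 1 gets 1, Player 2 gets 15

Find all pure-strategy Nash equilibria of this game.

(High, High): Player 1 prefers Low (6 > 3); Player 2 prefers Low (9 > 3) — not an equilibrium.
(High, Low): Player 1 gets 11 ≥ 1 from Low, and Player 2 gets 9 ≥ 3 from High — Nash equilibrium.
(Low, High): Player 2 prefers Low (15 > 14) — not an equilibrium.
(Low, Low): Player 1 prefers High (11 > 1) — not an equilibrium.

(High, Low)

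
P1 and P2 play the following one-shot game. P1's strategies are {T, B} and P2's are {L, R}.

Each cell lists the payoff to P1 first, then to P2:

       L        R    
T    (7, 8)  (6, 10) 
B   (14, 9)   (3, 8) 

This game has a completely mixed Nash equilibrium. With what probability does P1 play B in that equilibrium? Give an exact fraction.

Let x be the probability that P1 plays T. In a completely mixed equilibrium, P2 must be indifferent between L and R.
P2's expected payoff from L is 8x + 9(1−x); from R it is 10x + 8(1−x).
Setting these equal: −x + 9 = 2x + 8, so x = 1/3.
Therefore P1 plays B with probability 1 − 1/3 = 2/3.

2/3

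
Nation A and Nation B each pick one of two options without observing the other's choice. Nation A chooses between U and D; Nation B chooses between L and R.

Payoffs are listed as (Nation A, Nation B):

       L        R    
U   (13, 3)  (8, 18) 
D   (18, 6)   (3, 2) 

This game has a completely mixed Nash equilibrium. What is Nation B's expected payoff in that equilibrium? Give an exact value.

102/19

First find x, the probability Nation A plays U, from Nation B's indifference between L and R: 3x + 6(1−x) = 18x + 2(1−x), giving x = 4/19.
Since Nation B is indifferent in equilibrium, Nation B's expected payoff equals the payoff from either column against (4/19, 15/19). Using L: 3(4/19) + 6(15/19) = 102/19.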